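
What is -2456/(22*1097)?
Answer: -1228/12067 ≈ -0.10177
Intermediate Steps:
-2456/(22*1097) = -2456/24134 = -2456*1/24134 = -1228/12067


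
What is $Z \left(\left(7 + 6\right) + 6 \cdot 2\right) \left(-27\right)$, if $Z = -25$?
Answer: $16875$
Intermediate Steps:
$Z \left(\left(7 + 6\right) + 6 \cdot 2\right) \left(-27\right) = - 25 \left(\left(7 + 6\right) + 6 \cdot 2\right) \left(-27\right) = - 25 \left(13 + 12\right) \left(-27\right) = \left(-25\right) 25 \left(-27\right) = \left(-625\right) \left(-27\right) = 16875$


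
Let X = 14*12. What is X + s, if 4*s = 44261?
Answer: 44933/4 ≈ 11233.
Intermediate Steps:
X = 168
s = 44261/4 (s = (1/4)*44261 = 44261/4 ≈ 11065.)
X + s = 168 + 44261/4 = 44933/4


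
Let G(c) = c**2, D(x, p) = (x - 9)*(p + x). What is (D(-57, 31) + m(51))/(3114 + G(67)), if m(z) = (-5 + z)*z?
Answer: 4062/7603 ≈ 0.53426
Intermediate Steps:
m(z) = z*(-5 + z)
D(x, p) = (-9 + x)*(p + x)
(D(-57, 31) + m(51))/(3114 + G(67)) = (((-57)**2 - 9*31 - 9*(-57) + 31*(-57)) + 51*(-5 + 51))/(3114 + 67**2) = ((3249 - 279 + 513 - 1767) + 51*46)/(3114 + 4489) = (1716 + 2346)/7603 = 4062*(1/7603) = 4062/7603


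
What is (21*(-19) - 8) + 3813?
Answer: 3406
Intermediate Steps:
(21*(-19) - 8) + 3813 = (-399 - 8) + 3813 = -407 + 3813 = 3406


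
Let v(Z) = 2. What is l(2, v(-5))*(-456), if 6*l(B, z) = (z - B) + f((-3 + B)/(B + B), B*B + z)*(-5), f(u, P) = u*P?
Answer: -570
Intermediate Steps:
f(u, P) = P*u
l(B, z) = -B/6 + z/6 - 5*(-3 + B)*(z + B**2)/(12*B) (l(B, z) = ((z - B) + ((B*B + z)*((-3 + B)/(B + B)))*(-5))/6 = ((z - B) + ((B**2 + z)*((-3 + B)/((2*B))))*(-5))/6 = ((z - B) + ((z + B**2)*((-3 + B)*(1/(2*B))))*(-5))/6 = ((z - B) + ((z + B**2)*((-3 + B)/(2*B)))*(-5))/6 = ((z - B) + ((-3 + B)*(z + B**2)/(2*B))*(-5))/6 = ((z - B) - 5*(-3 + B)*(z + B**2)/(2*B))/6 = (z - B - 5*(-3 + B)*(z + B**2)/(2*B))/6 = -B/6 + z/6 - 5*(-3 + B)*(z + B**2)/(12*B))
l(2, v(-5))*(-456) = ((1/12)*(-5*(-3 + 2)*(2 + 2**2) + 2*2*(2 - 1*2))/2)*(-456) = ((1/12)*(1/2)*(-5*(-1)*(2 + 4) + 2*2*(2 - 2)))*(-456) = ((1/12)*(1/2)*(-5*(-1)*6 + 2*2*0))*(-456) = ((1/12)*(1/2)*(30 + 0))*(-456) = ((1/12)*(1/2)*30)*(-456) = (5/4)*(-456) = -570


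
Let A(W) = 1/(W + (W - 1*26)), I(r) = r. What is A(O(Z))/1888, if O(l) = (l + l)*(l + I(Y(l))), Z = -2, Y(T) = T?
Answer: 1/11328 ≈ 8.8277e-5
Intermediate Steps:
O(l) = 4*l² (O(l) = (l + l)*(l + l) = (2*l)*(2*l) = 4*l²)
A(W) = 1/(-26 + 2*W) (A(W) = 1/(W + (W - 26)) = 1/(W + (-26 + W)) = 1/(-26 + 2*W))
A(O(Z))/1888 = (1/(2*(-13 + 4*(-2)²)))/1888 = (1/(2*(-13 + 4*4)))*(1/1888) = (1/(2*(-13 + 16)))*(1/1888) = ((½)/3)*(1/1888) = ((½)*(⅓))*(1/1888) = (⅙)*(1/1888) = 1/11328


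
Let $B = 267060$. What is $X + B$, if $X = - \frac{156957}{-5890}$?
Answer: $\frac{1573140357}{5890} \approx 2.6709 \cdot 10^{5}$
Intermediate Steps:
$X = \frac{156957}{5890}$ ($X = \left(-156957\right) \left(- \frac{1}{5890}\right) = \frac{156957}{5890} \approx 26.648$)
$X + B = \frac{156957}{5890} + 267060 = \frac{1573140357}{5890}$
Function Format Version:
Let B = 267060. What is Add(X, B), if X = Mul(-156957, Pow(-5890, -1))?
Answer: Rational(1573140357, 5890) ≈ 2.6709e+5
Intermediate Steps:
X = Rational(156957, 5890) (X = Mul(-156957, Rational(-1, 5890)) = Rational(156957, 5890) ≈ 26.648)
Add(X, B) = Add(Rational(156957, 5890), 267060) = Rational(1573140357, 5890)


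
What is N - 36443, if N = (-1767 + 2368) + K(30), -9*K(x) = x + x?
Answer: -107546/3 ≈ -35849.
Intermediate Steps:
K(x) = -2*x/9 (K(x) = -(x + x)/9 = -2*x/9)
N = 1783/3 (N = (-1767 + 2368) - 2/9*30 = 601 - 20/3 = 1783/3 ≈ 594.33)
N - 36443 = 1783/3 - 36443 = -107546/3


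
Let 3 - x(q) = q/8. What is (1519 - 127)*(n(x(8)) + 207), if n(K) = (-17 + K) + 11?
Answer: 282576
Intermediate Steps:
x(q) = 3 - q/8
n(K) = -6 + K
(1519 - 127)*(n(x(8)) + 207) = (1519 - 127)*((-6 + (3 - ⅛*8)) + 207) = 1392*((-6 + (3 - 1)) + 207) = 1392*((-6 + 2) + 207) = 1392*(-4 + 207) = 1392*203 = 282576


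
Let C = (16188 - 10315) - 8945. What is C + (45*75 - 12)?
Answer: 291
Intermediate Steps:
C = -3072 (C = 5873 - 8945 = -3072)
C + (45*75 - 12) = -3072 + (45*75 - 12) = -3072 + (3375 - 12) = -3072 + 3363 = 291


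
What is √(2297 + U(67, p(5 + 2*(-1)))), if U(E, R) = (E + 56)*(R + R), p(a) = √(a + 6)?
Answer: √3035 ≈ 55.091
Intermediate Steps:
p(a) = √(6 + a)
U(E, R) = 2*R*(56 + E) (U(E, R) = (56 + E)*(2*R) = 2*R*(56 + E))
√(2297 + U(67, p(5 + 2*(-1)))) = √(2297 + 2*√(6 + (5 + 2*(-1)))*(56 + 67)) = √(2297 + 2*√(6 + (5 - 2))*123) = √(2297 + 2*√(6 + 3)*123) = √(2297 + 2*√9*123) = √(2297 + 2*3*123) = √(2297 + 738) = √3035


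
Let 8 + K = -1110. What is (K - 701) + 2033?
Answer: 214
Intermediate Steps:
K = -1118 (K = -8 - 1110 = -1118)
(K - 701) + 2033 = (-1118 - 701) + 2033 = -1819 + 2033 = 214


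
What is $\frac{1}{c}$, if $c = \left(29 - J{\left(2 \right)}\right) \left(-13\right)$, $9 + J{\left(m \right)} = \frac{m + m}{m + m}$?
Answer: $- \frac{1}{481} \approx -0.002079$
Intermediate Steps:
$J{\left(m \right)} = -8$ ($J{\left(m \right)} = -9 + \frac{m + m}{m + m} = -9 + \frac{2 m}{2 m} = -9 + 2 m \frac{1}{2 m} = -9 + 1 = -8$)
$c = -481$ ($c = \left(29 - -8\right) \left(-13\right) = \left(29 + 8\right) \left(-13\right) = 37 \left(-13\right) = -481$)
$\frac{1}{c} = \frac{1}{-481} = - \frac{1}{481}$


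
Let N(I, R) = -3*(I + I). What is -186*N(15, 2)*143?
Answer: 2393820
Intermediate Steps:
N(I, R) = -6*I
-186*N(15, 2)*143 = -(-1116)*15*143 = -186*(-90)*143 = 16740*143 = 2393820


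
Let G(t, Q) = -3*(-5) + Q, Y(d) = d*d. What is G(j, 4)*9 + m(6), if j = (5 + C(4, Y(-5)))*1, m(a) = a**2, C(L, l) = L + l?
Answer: 207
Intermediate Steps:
Y(d) = d**2
j = 34 (j = (5 + (4 + (-5)**2))*1 = (5 + (4 + 25))*1 = (5 + 29)*1 = 34*1 = 34)
G(t, Q) = 15 + Q
G(j, 4)*9 + m(6) = (15 + 4)*9 + 6**2 = 19*9 + 36 = 171 + 36 = 207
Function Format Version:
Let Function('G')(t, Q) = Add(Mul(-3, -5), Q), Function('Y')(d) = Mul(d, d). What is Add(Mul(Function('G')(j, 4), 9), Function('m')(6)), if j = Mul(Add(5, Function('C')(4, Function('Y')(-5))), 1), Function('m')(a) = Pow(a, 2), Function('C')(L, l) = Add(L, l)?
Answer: 207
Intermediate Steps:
Function('Y')(d) = Pow(d, 2)
j = 34 (j = Mul(Add(5, Add(4, Pow(-5, 2))), 1) = Mul(Add(5, Add(4, 25)), 1) = Mul(Add(5, 29), 1) = Mul(34, 1) = 34)
Function('G')(t, Q) = Add(15, Q)
Add(Mul(Function('G')(j, 4), 9), Function('m')(6)) = Add(Mul(Add(15, 4), 9), Pow(6, 2)) = Add(Mul(19, 9), 36) = Add(171, 36) = 207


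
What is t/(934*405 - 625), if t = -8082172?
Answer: -8082172/377645 ≈ -21.402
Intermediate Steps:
t/(934*405 - 625) = -8082172/(934*405 - 625) = -8082172/(378270 - 625) = -8082172/377645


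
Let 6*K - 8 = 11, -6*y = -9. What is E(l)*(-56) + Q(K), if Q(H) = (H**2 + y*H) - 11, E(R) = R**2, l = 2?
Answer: -1982/9 ≈ -220.22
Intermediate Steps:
y = 3/2 (y = -1/6*(-9) = 3/2 ≈ 1.5000)
K = 19/6 (K = 4/3 + (1/6)*11 = 4/3 + 11/6 = 19/6 ≈ 3.1667)
Q(H) = -11 + H**2 + 3*H/2 (Q(H) = (H**2 + 3*H/2) - 11 = -11 + H**2 + 3*H/2)
E(l)*(-56) + Q(K) = 2**2*(-56) + (-11 + (19/6)**2 + (3/2)*(19/6)) = 4*(-56) + (-11 + 361/36 + 19/4) = -224 + 34/9 = -1982/9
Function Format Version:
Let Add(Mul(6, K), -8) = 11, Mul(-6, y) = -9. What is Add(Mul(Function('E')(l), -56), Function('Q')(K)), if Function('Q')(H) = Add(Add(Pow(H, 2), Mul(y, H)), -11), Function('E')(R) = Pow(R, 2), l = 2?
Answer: Rational(-1982, 9) ≈ -220.22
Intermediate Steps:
y = Rational(3, 2) (y = Mul(Rational(-1, 6), -9) = Rational(3, 2) ≈ 1.5000)
K = Rational(19, 6) (K = Add(Rational(4, 3), Mul(Rational(1, 6), 11)) = Add(Rational(4, 3), Rational(11, 6)) = Rational(19, 6) ≈ 3.1667)
Function('Q')(H) = Add(-11, Pow(H, 2), Mul(Rational(3, 2), H)) (Function('Q')(H) = Add(Add(Pow(H, 2), Mul(Rational(3, 2), H)), -11) = Add(-11, Pow(H, 2), Mul(Rational(3, 2), H)))
Add(Mul(Function('E')(l), -56), Function('Q')(K)) = Add(Mul(Pow(2, 2), -56), Add(-11, Pow(Rational(19, 6), 2), Mul(Rational(3, 2), Rational(19, 6)))) = Add(Mul(4, -56), Add(-11, Rational(361, 36), Rational(19, 4))) = Add(-224, Rational(34, 9)) = Rational(-1982, 9)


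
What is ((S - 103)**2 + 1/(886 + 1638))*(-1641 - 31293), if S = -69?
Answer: -1229591169939/1262 ≈ -9.7432e+8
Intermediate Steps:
((S - 103)**2 + 1/(886 + 1638))*(-1641 - 31293) = ((-69 - 103)**2 + 1/(886 + 1638))*(-1641 - 31293) = ((-172)**2 + 1/2524)*(-32934) = (29584 + 1/2524)*(-32934) = (74670017/2524)*(-32934) = -1229591169939/1262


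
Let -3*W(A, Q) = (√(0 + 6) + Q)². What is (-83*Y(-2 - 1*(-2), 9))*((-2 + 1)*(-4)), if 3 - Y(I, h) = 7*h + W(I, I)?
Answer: 19256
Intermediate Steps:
W(A, Q) = -(Q + √6)²/3 (W(A, Q) = -(√(0 + 6) + Q)²/3 = -(√6 + Q)²/3 = -(Q + √6)²/3)
Y(I, h) = 3 - 7*h + (I + √6)²/3 (Y(I, h) = 3 - (7*h - (I + √6)²/3) = 3 + (-7*h + (I + √6)²/3) = 3 - 7*h + (I + √6)²/3)
(-83*Y(-2 - 1*(-2), 9))*((-2 + 1)*(-4)) = (-83*(3 - 7*9 + ((-2 - 1*(-2)) + √6)²/3))*((-2 + 1)*(-4)) = (-83*(3 - 63 + ((-2 + 2) + √6)²/3))*(-1*(-4)) = -83*(3 - 63 + (0 + √6)²/3)*4 = -83*(3 - 63 + (√6)²/3)*4 = -83*(3 - 63 + (⅓)*6)*4 = -83*(3 - 63 + 2)*4 = -83*(-58)*4 = 4814*4 = 19256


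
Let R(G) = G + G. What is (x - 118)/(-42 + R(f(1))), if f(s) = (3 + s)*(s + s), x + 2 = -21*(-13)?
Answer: -153/26 ≈ -5.8846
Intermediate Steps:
x = 271 (x = -2 - 21*(-13) = -2 + 273 = 271)
f(s) = 2*s*(3 + s) (f(s) = (3 + s)*(2*s) = 2*s*(3 + s))
R(G) = 2*G
(x - 118)/(-42 + R(f(1))) = (271 - 118)/(-42 + 2*(2*1*(3 + 1))) = 153/(-42 + 2*(2*1*4)) = 153/(-42 + 2*8) = 153/(-42 + 16) = 153/(-26) = 153*(-1/26) = -153/26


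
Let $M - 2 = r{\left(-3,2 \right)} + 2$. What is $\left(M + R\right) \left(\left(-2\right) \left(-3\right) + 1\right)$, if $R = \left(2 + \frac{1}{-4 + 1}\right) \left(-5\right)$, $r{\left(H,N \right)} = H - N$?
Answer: $- \frac{196}{3} \approx -65.333$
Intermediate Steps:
$R = - \frac{25}{3}$ ($R = \left(2 + \frac{1}{-3}\right) \left(-5\right) = \left(2 - \frac{1}{3}\right) \left(-5\right) = \frac{5}{3} \left(-5\right) = - \frac{25}{3} \approx -8.3333$)
$M = -1$ ($M = 2 + \left(\left(-3 - 2\right) + 2\right) = 2 + \left(-5 + 2\right) = 2 - 3 = -1$)
$\left(M + R\right) \left(\left(-2\right) \left(-3\right) + 1\right) = \left(-1 - \frac{25}{3}\right) \left(\left(-2\right) \left(-3\right) + 1\right) = - \frac{28 \left(6 + 1\right)}{3} = \left(- \frac{28}{3}\right) 7 = - \frac{196}{3}$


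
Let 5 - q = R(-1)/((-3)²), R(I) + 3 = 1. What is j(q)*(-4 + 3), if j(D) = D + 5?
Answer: -92/9 ≈ -10.222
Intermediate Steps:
R(I) = -2 (R(I) = -3 + 1 = -2)
q = 47/9 (q = 5 - (-2)/((-3)²) = 5 - (-2)/9 = 5 - 1*(-2/9) = 5 + 2/9 = 47/9 ≈ 5.2222)
j(D) = 5 + D
j(q)*(-4 + 3) = (5 + 47/9)*(-4 + 3) = (92/9)*(-1) = -92/9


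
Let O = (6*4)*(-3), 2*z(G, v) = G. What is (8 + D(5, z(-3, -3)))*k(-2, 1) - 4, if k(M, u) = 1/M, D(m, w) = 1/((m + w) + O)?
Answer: -1095/137 ≈ -7.9927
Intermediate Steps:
z(G, v) = G/2
O = -72 (O = 24*(-3) = -72)
D(m, w) = 1/(-72 + m + w) (D(m, w) = 1/((m + w) - 72) = 1/(-72 + m + w))
k(M, u) = 1/M
(8 + D(5, z(-3, -3)))*k(-2, 1) - 4 = (8 + 1/(-72 + 5 + (½)*(-3)))/(-2) - 4 = (8 + 1/(-72 + 5 - 3/2))*(-½) - 4 = (8 + 1/(-137/2))*(-½) - 4 = (8 - 2/137)*(-½) - 4 = (1094/137)*(-½) - 4 = -547/137 - 4 = -1095/137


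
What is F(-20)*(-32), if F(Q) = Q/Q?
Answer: -32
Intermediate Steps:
F(Q) = 1
F(-20)*(-32) = 1*(-32) = -32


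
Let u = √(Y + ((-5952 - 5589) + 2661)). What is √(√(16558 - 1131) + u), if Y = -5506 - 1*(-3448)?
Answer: √(√15427 + I*√10938) ≈ 11.97 + 4.3685*I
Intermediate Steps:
Y = -2058 (Y = -5506 + 3448 = -2058)
u = I*√10938 (u = √(-2058 + ((-5952 - 5589) + 2661)) = √(-2058 + (-11541 + 2661)) = √(-2058 - 8880) = √(-10938) = I*√10938 ≈ 104.58*I)
√(√(16558 - 1131) + u) = √(√(16558 - 1131) + I*√10938) = √(√15427 + I*√10938)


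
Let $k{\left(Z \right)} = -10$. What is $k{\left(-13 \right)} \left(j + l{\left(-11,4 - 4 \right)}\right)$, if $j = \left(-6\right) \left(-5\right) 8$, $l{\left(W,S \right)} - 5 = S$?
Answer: $-2450$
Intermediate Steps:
$l{\left(W,S \right)} = 5 + S$
$j = 240$ ($j = 30 \cdot 8 = 240$)
$k{\left(-13 \right)} \left(j + l{\left(-11,4 - 4 \right)}\right) = - 10 \left(240 + \left(5 + \left(4 - 4\right)\right)\right) = - 10 \left(240 + \left(5 + 0\right)\right) = - 10 \left(240 + 5\right) = \left(-10\right) 245 = -2450$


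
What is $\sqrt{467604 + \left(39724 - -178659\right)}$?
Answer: $\sqrt{685987} \approx 828.24$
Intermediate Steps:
$\sqrt{467604 + \left(39724 - -178659\right)} = \sqrt{467604 + \left(39724 + 178659\right)} = \sqrt{467604 + 218383} = \sqrt{685987}$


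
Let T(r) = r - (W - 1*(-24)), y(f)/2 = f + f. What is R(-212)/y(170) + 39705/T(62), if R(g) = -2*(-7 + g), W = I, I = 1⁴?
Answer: 13507803/12580 ≈ 1073.8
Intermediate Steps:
y(f) = 4*f (y(f) = 2*(f + f) = 2*(2*f) = 4*f)
I = 1
W = 1
R(g) = 14 - 2*g
T(r) = -25 + r (T(r) = r - (1 - 1*(-24)) = r - (1 + 24) = r - 1*25 = r - 25 = -25 + r)
R(-212)/y(170) + 39705/T(62) = (14 - 2*(-212))/((4*170)) + 39705/(-25 + 62) = (14 + 424)/680 + 39705/37 = 438*(1/680) + 39705*(1/37) = 219/340 + 39705/37 = 13507803/12580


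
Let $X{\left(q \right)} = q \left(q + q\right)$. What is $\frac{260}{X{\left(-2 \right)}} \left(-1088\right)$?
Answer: $-35360$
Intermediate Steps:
$X{\left(q \right)} = 2 q^{2}$ ($X{\left(q \right)} = q 2 q = 2 q^{2}$)
$\frac{260}{X{\left(-2 \right)}} \left(-1088\right) = \frac{260}{2 \left(-2\right)^{2}} \left(-1088\right) = \frac{260}{2 \cdot 4} \left(-1088\right) = \frac{260}{8} \left(-1088\right) = 260 \cdot \frac{1}{8} \left(-1088\right) = \frac{65}{2} \left(-1088\right) = -35360$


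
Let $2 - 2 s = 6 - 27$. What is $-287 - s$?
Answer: $- \frac{597}{2} \approx -298.5$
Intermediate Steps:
$s = \frac{23}{2}$ ($s = 1 - \frac{6 - 27}{2} = 1 - - \frac{21}{2} = 1 + \frac{21}{2} = \frac{23}{2} \approx 11.5$)
$-287 - s = -287 - \frac{23}{2} = - \frac{597}{2}$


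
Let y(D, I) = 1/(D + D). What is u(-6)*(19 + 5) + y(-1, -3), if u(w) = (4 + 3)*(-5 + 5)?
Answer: -½ ≈ -0.50000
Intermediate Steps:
y(D, I) = 1/(2*D)
u(w) = 0 (u(w) = 7*0 = 0)
u(-6)*(19 + 5) + y(-1, -3) = 0*(19 + 5) + (½)/(-1) = 0*24 + (½)*(-1) = 0 - ½ = -½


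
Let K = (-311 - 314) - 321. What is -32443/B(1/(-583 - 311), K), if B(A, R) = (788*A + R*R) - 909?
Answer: -14502021/399620735 ≈ -0.036289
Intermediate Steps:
K = -946 (K = -625 - 321 = -946)
B(A, R) = -909 + R**2 + 788*A (B(A, R) = (788*A + R**2) - 909 = (R**2 + 788*A) - 909 = -909 + R**2 + 788*A)
-32443/B(1/(-583 - 311), K) = -32443/(-909 + (-946)**2 + 788/(-583 - 311)) = -32443/(-909 + 894916 + 788/(-894)) = -32443/(-909 + 894916 + 788*(-1/894)) = -32443/(-909 + 894916 - 394/447) = -32443/399620735/447 = -32443*447/399620735 = -14502021/399620735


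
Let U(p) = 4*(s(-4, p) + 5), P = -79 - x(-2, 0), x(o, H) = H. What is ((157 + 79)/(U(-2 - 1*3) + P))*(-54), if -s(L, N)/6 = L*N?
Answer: 12744/539 ≈ 23.644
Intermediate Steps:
s(L, N) = -6*L*N
P = -79 (P = -79 - 1*0 = -79 + 0 = -79)
U(p) = 20 + 96*p (U(p) = 4*(-6*(-4)*p + 5) = 4*(24*p + 5) = 4*(5 + 24*p) = 20 + 96*p)
((157 + 79)/(U(-2 - 1*3) + P))*(-54) = ((157 + 79)/((20 + 96*(-2 - 1*3)) - 79))*(-54) = (236/((20 + 96*(-2 - 3)) - 79))*(-54) = (236/((20 + 96*(-5)) - 79))*(-54) = (236/((20 - 480) - 79))*(-54) = (236/(-460 - 79))*(-54) = (236/(-539))*(-54) = (236*(-1/539))*(-54) = -236/539*(-54) = 12744/539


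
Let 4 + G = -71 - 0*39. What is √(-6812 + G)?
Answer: I*√6887 ≈ 82.988*I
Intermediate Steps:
G = -75 (G = -4 + (-71 - 0*39) = -4 + (-71 - 80*0) = -4 + (-71 + 0) = -4 - 71 = -75)
√(-6812 + G) = √(-6812 - 75) = √(-6887) = I*√6887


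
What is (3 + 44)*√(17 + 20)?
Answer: 47*√37 ≈ 285.89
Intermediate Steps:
(3 + 44)*√(17 + 20) = 47*√37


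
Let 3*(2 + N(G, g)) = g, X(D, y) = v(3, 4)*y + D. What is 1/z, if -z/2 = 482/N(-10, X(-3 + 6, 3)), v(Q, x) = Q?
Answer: -1/482 ≈ -0.0020747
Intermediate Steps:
X(D, y) = D + 3*y (X(D, y) = 3*y + D = D + 3*y)
N(G, g) = -2 + g/3
z = -482 (z = -964/(-2 + ((-3 + 6) + 3*3)/3) = -964/(-2 + (3 + 9)/3) = -964/(-2 + (⅓)*12) = -964/(-2 + 4) = -964/2 = -2*241 = -482)
1/z = 1/(-482) = -1/482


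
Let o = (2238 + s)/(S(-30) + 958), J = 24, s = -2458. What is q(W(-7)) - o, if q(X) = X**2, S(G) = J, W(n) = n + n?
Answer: 96346/491 ≈ 196.22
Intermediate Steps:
W(n) = 2*n
S(G) = 24
o = -110/491 (o = (2238 - 2458)/(24 + 958) = -220/982 = -220*1/982 = -110/491 ≈ -0.22403)
q(W(-7)) - o = (2*(-7))**2 - 1*(-110/491) = (-14)**2 + 110/491 = 196 + 110/491 = 96346/491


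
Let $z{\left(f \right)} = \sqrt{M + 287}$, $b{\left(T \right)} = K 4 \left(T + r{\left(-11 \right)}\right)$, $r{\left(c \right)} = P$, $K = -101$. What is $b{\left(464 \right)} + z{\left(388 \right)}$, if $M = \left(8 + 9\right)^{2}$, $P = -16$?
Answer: $-180968$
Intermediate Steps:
$r{\left(c \right)} = -16$
$M = 289$ ($M = 17^{2} = 289$)
$b{\left(T \right)} = 6464 - 404 T$ ($b{\left(T \right)} = \left(-101\right) 4 \left(T - 16\right) = - 404 \left(-16 + T\right) = 6464 - 404 T$)
$z{\left(f \right)} = 24$ ($z{\left(f \right)} = \sqrt{289 + 287} = \sqrt{576} = 24$)
$b{\left(464 \right)} + z{\left(388 \right)} = \left(6464 - 187456\right) + 24 = -180992 + 24 = -180968$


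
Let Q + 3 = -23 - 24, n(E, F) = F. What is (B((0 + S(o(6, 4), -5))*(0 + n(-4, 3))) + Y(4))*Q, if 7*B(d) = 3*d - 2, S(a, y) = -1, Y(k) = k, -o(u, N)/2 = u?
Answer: -850/7 ≈ -121.43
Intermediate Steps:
o(u, N) = -2*u
B(d) = -2/7 + 3*d/7 (B(d) = (3*d - 2)/7 = (-2 + 3*d)/7 = -2/7 + 3*d/7)
Q = -50 (Q = -3 + (-23 - 24) = -3 - 47 = -50)
(B((0 + S(o(6, 4), -5))*(0 + n(-4, 3))) + Y(4))*Q = ((-2/7 + 3*((0 - 1)*(0 + 3))/7) + 4)*(-50) = ((-2/7 + 3*(-1*3)/7) + 4)*(-50) = ((-2/7 + (3/7)*(-3)) + 4)*(-50) = ((-2/7 - 9/7) + 4)*(-50) = (-11/7 + 4)*(-50) = (17/7)*(-50) = -850/7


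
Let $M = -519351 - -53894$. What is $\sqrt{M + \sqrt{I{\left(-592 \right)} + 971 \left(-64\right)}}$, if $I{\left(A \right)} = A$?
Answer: $\sqrt{-465457 + 4 i \sqrt{3921}} \approx 0.184 + 682.24 i$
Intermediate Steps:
$M = -465457$ ($M = -519351 + 53894 = -465457$)
$\sqrt{M + \sqrt{I{\left(-592 \right)} + 971 \left(-64\right)}} = \sqrt{-465457 + \sqrt{-592 + 971 \left(-64\right)}} = \sqrt{-465457 + \sqrt{-592 - 62144}} = \sqrt{-465457 + \sqrt{-62736}} = \sqrt{-465457 + 4 i \sqrt{3921}}$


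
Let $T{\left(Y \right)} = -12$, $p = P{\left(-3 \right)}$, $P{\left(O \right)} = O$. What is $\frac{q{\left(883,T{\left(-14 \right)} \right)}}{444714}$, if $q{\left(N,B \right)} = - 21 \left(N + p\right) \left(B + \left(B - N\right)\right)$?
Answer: $\frac{2793560}{74119} \approx 37.69$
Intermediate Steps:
$p = -3$
$q{\left(N,B \right)} = - 21 \left(-3 + N\right) \left(- N + 2 B\right)$ ($q{\left(N,B \right)} = - 21 \left(N - 3\right) \left(B + \left(B - N\right)\right) = - 21 \left(-3 + N\right) \left(- N + 2 B\right)$)
$\frac{q{\left(883,T{\left(-14 \right)} \right)}}{444714} = \frac{\left(-63\right) 883 + 21 \cdot 883^{2} + 126 \left(-12\right) - \left(-504\right) 883}{444714} = \left(-55629 + 21 \cdot 779689 - 1512 + 445032\right) \frac{1}{444714} = \left(-55629 + 16373469 - 1512 + 445032\right) \frac{1}{444714} = 16761360 \cdot \frac{1}{444714} = \frac{2793560}{74119}$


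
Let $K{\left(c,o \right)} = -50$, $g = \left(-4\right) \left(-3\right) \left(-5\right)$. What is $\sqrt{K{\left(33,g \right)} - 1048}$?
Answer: $3 i \sqrt{122} \approx 33.136 i$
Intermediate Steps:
$g = -60$ ($g = 12 \left(-5\right) = -60$)
$\sqrt{K{\left(33,g \right)} - 1048} = \sqrt{-50 - 1048} = \sqrt{-1098} = 3 i \sqrt{122}$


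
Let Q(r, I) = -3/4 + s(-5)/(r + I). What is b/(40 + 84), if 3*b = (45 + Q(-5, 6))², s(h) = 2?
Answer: 34225/5952 ≈ 5.7502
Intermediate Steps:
Q(r, I) = -¾ + 2/(I + r) (Q(r, I) = -3/4 + 2/(r + I) = -3*¼ + 2/(I + r) = -¾ + 2/(I + r))
b = 34225/48 (b = (45 + (8 - 3*6 - 3*(-5))/(4*(6 - 5)))²/3 = (45 + (¼)*(8 - 18 + 15)/1)²/3 = (45 + (¼)*1*5)²/3 = (45 + 5/4)²/3 = (185/4)²/3 = (⅓)*(34225/16) = 34225/48 ≈ 713.02)
b/(40 + 84) = 34225/(48*(40 + 84)) = (34225/48)/124 = (34225/48)*(1/124) = 34225/5952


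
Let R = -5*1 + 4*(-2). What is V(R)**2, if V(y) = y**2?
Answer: 28561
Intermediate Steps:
R = -13 (R = -5 - 8 = -13)
V(R)**2 = ((-13)**2)**2 = 169**2 = 28561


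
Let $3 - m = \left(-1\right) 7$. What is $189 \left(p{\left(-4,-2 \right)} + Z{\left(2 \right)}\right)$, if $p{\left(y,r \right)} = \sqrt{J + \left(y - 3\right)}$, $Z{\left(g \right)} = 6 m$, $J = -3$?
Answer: $11340 + 189 i \sqrt{10} \approx 11340.0 + 597.67 i$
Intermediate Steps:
$m = 10$ ($m = 3 - \left(-1\right) 7 = 3 - -7 = 3 + 7 = 10$)
$Z{\left(g \right)} = 60$ ($Z{\left(g \right)} = 6 \cdot 10 = 60$)
$p{\left(y,r \right)} = \sqrt{-6 + y}$ ($p{\left(y,r \right)} = \sqrt{-3 + \left(y - 3\right)} = \sqrt{-3 + \left(-3 + y\right)} = \sqrt{-6 + y}$)
$189 \left(p{\left(-4,-2 \right)} + Z{\left(2 \right)}\right) = 189 \left(\sqrt{-6 - 4} + 60\right) = 189 \left(\sqrt{-10} + 60\right) = 189 \left(i \sqrt{10} + 60\right) = 189 \left(60 + i \sqrt{10}\right) = 11340 + 189 i \sqrt{10}$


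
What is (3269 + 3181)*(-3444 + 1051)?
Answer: -15434850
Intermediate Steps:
(3269 + 3181)*(-3444 + 1051) = 6450*(-2393) = -15434850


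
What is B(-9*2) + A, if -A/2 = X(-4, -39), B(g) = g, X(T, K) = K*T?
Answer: -330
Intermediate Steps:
A = -312 (A = -(-78)*(-4) = -2*156 = -312)
B(-9*2) + A = -9*2 - 312 = -18 - 312 = -330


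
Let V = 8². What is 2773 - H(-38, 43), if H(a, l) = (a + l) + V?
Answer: 2704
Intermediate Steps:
V = 64
H(a, l) = 64 + a + l (H(a, l) = (a + l) + 64 = 64 + a + l)
2773 - H(-38, 43) = 2773 - (64 - 38 + 43) = 2773 - 1*69 = 2773 - 69 = 2704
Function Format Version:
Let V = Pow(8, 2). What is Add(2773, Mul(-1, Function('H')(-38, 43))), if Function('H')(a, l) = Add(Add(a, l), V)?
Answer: 2704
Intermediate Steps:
V = 64
Function('H')(a, l) = Add(64, a, l) (Function('H')(a, l) = Add(Add(a, l), 64) = Add(64, a, l))
Add(2773, Mul(-1, Function('H')(-38, 43))) = Add(2773, Mul(-1, Add(64, -38, 43))) = Add(2773, Mul(-1, 69)) = Add(2773, -69) = 2704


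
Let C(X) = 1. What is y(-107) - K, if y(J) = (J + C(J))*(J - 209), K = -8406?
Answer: 41902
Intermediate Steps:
y(J) = (1 + J)*(-209 + J) (y(J) = (J + 1)*(J - 209) = (1 + J)*(-209 + J))
y(-107) - K = (-209 + (-107)² - 208*(-107)) - 1*(-8406) = (-209 + 11449 + 22256) + 8406 = 33496 + 8406 = 41902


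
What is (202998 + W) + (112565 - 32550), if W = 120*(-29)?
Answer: 279533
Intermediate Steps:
W = -3480
(202998 + W) + (112565 - 32550) = (202998 - 3480) + (112565 - 32550) = 199518 + 80015 = 279533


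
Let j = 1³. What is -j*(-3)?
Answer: 3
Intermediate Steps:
j = 1
-j*(-3) = -(-3) = -1*(-3) = 3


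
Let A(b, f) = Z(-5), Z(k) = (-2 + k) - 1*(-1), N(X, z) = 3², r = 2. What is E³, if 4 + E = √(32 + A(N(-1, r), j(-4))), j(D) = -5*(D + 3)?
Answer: -376 + 74*√26 ≈ 1.3274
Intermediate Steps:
N(X, z) = 9
j(D) = -15 - 5*D (j(D) = -5*(3 + D) = -15 - 5*D)
Z(k) = -1 + k (Z(k) = (-2 + k) + 1 = -1 + k)
A(b, f) = -6 (A(b, f) = -1 - 5 = -6)
E = -4 + √26 (E = -4 + √(32 - 6) = -4 + √26 ≈ 1.0990)
E³ = (-4 + √26)³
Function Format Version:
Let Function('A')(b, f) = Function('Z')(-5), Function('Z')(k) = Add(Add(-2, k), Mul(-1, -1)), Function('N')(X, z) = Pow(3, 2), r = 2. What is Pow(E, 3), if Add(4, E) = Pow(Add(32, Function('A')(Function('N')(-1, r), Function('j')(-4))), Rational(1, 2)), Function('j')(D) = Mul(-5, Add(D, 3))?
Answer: Add(-376, Mul(74, Pow(26, Rational(1, 2)))) ≈ 1.3274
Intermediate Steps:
Function('N')(X, z) = 9
Function('j')(D) = Add(-15, Mul(-5, D)) (Function('j')(D) = Mul(-5, Add(3, D)) = Add(-15, Mul(-5, D)))
Function('Z')(k) = Add(-1, k) (Function('Z')(k) = Add(Add(-2, k), 1) = Add(-1, k))
Function('A')(b, f) = -6 (Function('A')(b, f) = Add(-1, -5) = -6)
E = Add(-4, Pow(26, Rational(1, 2))) (E = Add(-4, Pow(Add(32, -6), Rational(1, 2))) = Add(-4, Pow(26, Rational(1, 2))) ≈ 1.0990)
Pow(E, 3) = Pow(Add(-4, Pow(26, Rational(1, 2))), 3)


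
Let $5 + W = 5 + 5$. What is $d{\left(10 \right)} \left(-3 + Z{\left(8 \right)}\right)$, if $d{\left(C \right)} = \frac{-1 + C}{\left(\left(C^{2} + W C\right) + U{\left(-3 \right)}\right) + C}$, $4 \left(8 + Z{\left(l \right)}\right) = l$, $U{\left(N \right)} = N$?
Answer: $- \frac{81}{157} \approx -0.51592$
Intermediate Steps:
$Z{\left(l \right)} = -8 + \frac{l}{4}$
$W = 5$ ($W = -5 + \left(5 + 5\right) = -5 + 10 = 5$)
$d{\left(C \right)} = \frac{-1 + C}{-3 + C^{2} + 6 C}$ ($d{\left(C \right)} = \frac{-1 + C}{\left(\left(C^{2} + 5 C\right) - 3\right) + C} = \frac{-1 + C}{\left(-3 + C^{2} + 5 C\right) + C} = \frac{-1 + C}{-3 + C^{2} + 6 C}$)
$d{\left(10 \right)} \left(-3 + Z{\left(8 \right)}\right) = \frac{-1 + 10}{-3 + 10^{2} + 6 \cdot 10} \left(-3 + \left(-8 + \frac{1}{4} \cdot 8\right)\right) = \frac{1}{-3 + 100 + 60} \cdot 9 \left(-3 + \left(-8 + 2\right)\right) = \frac{1}{157} \cdot 9 \left(-3 - 6\right) = \frac{1}{157} \cdot 9 \left(-9\right) = \frac{9}{157} \left(-9\right) = - \frac{81}{157}$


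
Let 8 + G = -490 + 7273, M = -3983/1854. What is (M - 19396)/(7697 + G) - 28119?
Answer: -754499327639/26831088 ≈ -28120.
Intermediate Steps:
M = -3983/1854 (M = -3983*1/1854 = -3983/1854 ≈ -2.1483)
G = 6775 (G = -8 + (-490 + 7273) = -8 + 6783 = 6775)
(M - 19396)/(7697 + G) - 28119 = (-3983/1854 - 19396)/(7697 + 6775) - 28119 = -35964167/1854/14472 - 28119 = -35964167/1854*1/14472 - 28119 = -35964167/26831088 - 28119 = -754499327639/26831088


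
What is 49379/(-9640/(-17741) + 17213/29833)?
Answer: 26134687685887/592965953 ≈ 44075.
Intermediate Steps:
49379/(-9640/(-17741) + 17213/29833) = 49379/(-9640*(-1/17741) + 17213*(1/29833)) = 49379/(9640/17741 + 17213/29833) = 49379/(592965953/529267253) = 49379*(529267253/592965953) = 26134687685887/592965953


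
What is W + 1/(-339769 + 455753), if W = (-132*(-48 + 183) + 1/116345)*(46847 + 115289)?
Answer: -38988179810557351431/13494158480 ≈ -2.8893e+9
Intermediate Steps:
W = -336151364072264/116345 (W = (-132*135 + 1/116345)*162136 = (-17820 + 1/116345)*162136 = -2073267899/116345*162136 = -336151364072264/116345 ≈ -2.8893e+9)
W + 1/(-339769 + 455753) = -336151364072264/116345 + 1/(-339769 + 455753) = -336151364072264/116345 + 1/115984 = -38988179810557351431/13494158480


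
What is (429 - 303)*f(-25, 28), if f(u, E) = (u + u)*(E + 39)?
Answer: -422100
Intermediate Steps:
f(u, E) = 2*u*(39 + E) (f(u, E) = (2*u)*(39 + E) = 2*u*(39 + E))
(429 - 303)*f(-25, 28) = (429 - 303)*(2*(-25)*(39 + 28)) = 126*(2*(-25)*67) = 126*(-3350) = -422100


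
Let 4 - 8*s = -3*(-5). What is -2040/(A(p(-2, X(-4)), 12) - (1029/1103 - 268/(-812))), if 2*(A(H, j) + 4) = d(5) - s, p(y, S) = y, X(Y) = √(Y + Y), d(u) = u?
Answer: 487225984/495695 ≈ 982.92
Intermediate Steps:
X(Y) = √2*√Y (X(Y) = √(2*Y) = √2*√Y)
s = -11/8 (s = ½ - (-3)*(-5)/8 = ½ - ⅛*15 = ½ - 15/8 = -11/8 ≈ -1.3750)
A(H, j) = -13/16 (A(H, j) = -4 + (5 - 1*(-11/8))/2 = -4 + (5 + 11/8)/2 = -4 + (½)*(51/8) = -4 + 51/16 = -13/16)
-2040/(A(p(-2, X(-4)), 12) - (1029/1103 - 268/(-812))) = -2040/(-13/16 - (1029/1103 - 268/(-812))) = -2040/(-13/16 - (1029*(1/1103) - 268*(-1/812))) = -2040/(-13/16 - (1029/1103 + 67/203)) = -2040/(-13/16 - 1*282788/223909) = -2040/(-13/16 - 282788/223909) = -2040/(-7435425/3582544) = -2040*(-3582544/7435425) = 487225984/495695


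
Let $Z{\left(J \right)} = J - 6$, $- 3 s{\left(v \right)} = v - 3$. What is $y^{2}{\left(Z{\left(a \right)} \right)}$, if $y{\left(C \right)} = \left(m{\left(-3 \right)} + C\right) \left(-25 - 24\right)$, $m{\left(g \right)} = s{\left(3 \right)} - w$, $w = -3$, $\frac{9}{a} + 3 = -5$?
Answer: $\frac{2614689}{64} \approx 40855.0$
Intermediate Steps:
$a = - \frac{9}{8}$ ($a = \frac{9}{-3 - 5} = \frac{9}{-8} = 9 \left(- \frac{1}{8}\right) = - \frac{9}{8} \approx -1.125$)
$s{\left(v \right)} = 1 - \frac{v}{3}$ ($s{\left(v \right)} = - \frac{v - 3}{3} = - \frac{-3 + v}{3} = 1 - \frac{v}{3}$)
$Z{\left(J \right)} = -6 + J$
$m{\left(g \right)} = 3$ ($m{\left(g \right)} = \left(1 - 1\right) - -3 = \left(1 - 1\right) + 3 = 0 + 3 = 3$)
$y{\left(C \right)} = -147 - 49 C$ ($y{\left(C \right)} = \left(3 + C\right) \left(-25 - 24\right) = \left(3 + C\right) \left(-49\right) = -147 - 49 C$)
$y^{2}{\left(Z{\left(a \right)} \right)} = \left(-147 - 49 \left(-6 - \frac{9}{8}\right)\right)^{2} = \left(-147 - - \frac{2793}{8}\right)^{2} = \left(-147 + \frac{2793}{8}\right)^{2} = \left(\frac{1617}{8}\right)^{2} = \frac{2614689}{64}$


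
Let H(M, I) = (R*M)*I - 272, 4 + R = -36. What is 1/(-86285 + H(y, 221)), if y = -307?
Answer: 1/2627323 ≈ 3.8062e-7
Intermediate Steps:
R = -40 (R = -4 - 36 = -40)
H(M, I) = -272 - 40*I*M (H(M, I) = (-40*M)*I - 272 = -40*I*M - 272 = -272 - 40*I*M)
1/(-86285 + H(y, 221)) = 1/(-86285 + (-272 - 40*221*(-307))) = 1/(-86285 + (-272 + 2713880)) = 1/(-86285 + 2713608) = 1/2627323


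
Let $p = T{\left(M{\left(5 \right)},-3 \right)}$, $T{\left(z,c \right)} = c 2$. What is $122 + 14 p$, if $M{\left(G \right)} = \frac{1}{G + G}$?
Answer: $38$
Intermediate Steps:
$M{\left(G \right)} = \frac{1}{2 G}$
$T{\left(z,c \right)} = 2 c$
$p = -6$ ($p = 2 \left(-3\right) = -6$)
$122 + 14 p = 122 + 14 \left(-6\right) = 122 - 84 = 38$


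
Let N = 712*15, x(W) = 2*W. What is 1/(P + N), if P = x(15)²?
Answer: 1/11580 ≈ 8.6356e-5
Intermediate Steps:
N = 10680
P = 900 (P = (2*15)² = 30² = 900)
1/(P + N) = 1/(900 + 10680) = 1/11580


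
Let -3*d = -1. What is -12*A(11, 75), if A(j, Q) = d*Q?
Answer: -300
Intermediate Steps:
d = 1/3 (d = -1/3*(-1) = 1/3 ≈ 0.33333)
A(j, Q) = Q/3
-12*A(11, 75) = -4*75 = -12*25 = -300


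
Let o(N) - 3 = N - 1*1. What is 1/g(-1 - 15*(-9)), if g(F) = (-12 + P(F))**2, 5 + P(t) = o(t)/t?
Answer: 4489/1147041 ≈ 0.0039136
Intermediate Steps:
o(N) = 2 + N (o(N) = 3 + (N - 1*1) = 3 + (N - 1) = 3 + (-1 + N) = 2 + N)
P(t) = -5 + (2 + t)/t
g(F) = (-16 + 2/F)**2 (g(F) = (-12 + (-4 + 2/F))**2 = (-16 + 2/F)**2)
1/g(-1 - 15*(-9)) = 1/(4*(-1 + 8*(-1 - 15*(-9)))**2/(-1 - 15*(-9))**2) = 1/(4*(-1 + 8*(-1 + 135))**2/(-1 + 135)**2) = 1/(4*(-1 + 8*134)**2/134**2) = 1/(4*(1/17956)*(-1 + 1072)**2) = 1/(4*(1/17956)*1071**2) = 1/(4*(1/17956)*1147041) = 1/(1147041/4489) = 4489/1147041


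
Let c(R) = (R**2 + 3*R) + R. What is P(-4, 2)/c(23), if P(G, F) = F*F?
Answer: 4/621 ≈ 0.0064412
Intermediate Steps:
P(G, F) = F**2
c(R) = R**2 + 4*R
P(-4, 2)/c(23) = 2**2/((23*(4 + 23))) = 4/((23*27)) = 4/621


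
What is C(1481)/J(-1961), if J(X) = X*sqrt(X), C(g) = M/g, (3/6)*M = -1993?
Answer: -3986*I*sqrt(1961)/5695216601 ≈ -3.0993e-5*I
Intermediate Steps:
M = -3986 (M = 2*(-1993) = -3986)
C(g) = -3986/g
J(X) = X**(3/2)
C(1481)/J(-1961) = (-3986/1481)/((-1961)**(3/2)) = (-3986*1/1481)/((-1961*I*sqrt(1961))) = -3986*I*sqrt(1961)/5695216601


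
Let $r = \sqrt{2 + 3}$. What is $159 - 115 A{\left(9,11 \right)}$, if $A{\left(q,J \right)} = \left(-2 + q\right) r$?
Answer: $159 - 805 \sqrt{5} \approx -1641.0$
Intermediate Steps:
$r = \sqrt{5} \approx 2.2361$
$A{\left(q,J \right)} = \sqrt{5} \left(-2 + q\right)$ ($A{\left(q,J \right)} = \left(-2 + q\right) \sqrt{5} = \sqrt{5} \left(-2 + q\right)$)
$159 - 115 A{\left(9,11 \right)} = 159 - 115 \sqrt{5} \left(-2 + 9\right) = 159 - 115 \sqrt{5} \cdot 7 = 159 - 115 \cdot 7 \sqrt{5} = 159 - 805 \sqrt{5}$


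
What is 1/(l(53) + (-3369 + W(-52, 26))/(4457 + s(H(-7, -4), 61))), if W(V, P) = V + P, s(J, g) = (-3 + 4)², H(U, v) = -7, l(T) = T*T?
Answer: 4458/12519127 ≈ 0.00035609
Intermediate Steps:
l(T) = T²
s(J, g) = 1 (s(J, g) = 1² = 1)
W(V, P) = P + V
1/(l(53) + (-3369 + W(-52, 26))/(4457 + s(H(-7, -4), 61))) = 1/(53² + (-3369 + (26 - 52))/(4457 + 1)) = 1/(2809 + (-3369 - 26)/4458) = 1/(2809 - 3395*1/4458) = 1/(2809 - 3395/4458) = 1/(12519127/4458) = 4458/12519127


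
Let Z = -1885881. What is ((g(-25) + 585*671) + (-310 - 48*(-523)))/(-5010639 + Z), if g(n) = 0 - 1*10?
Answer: -417319/6896520 ≈ -0.060512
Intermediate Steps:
g(n) = -10 (g(n) = 0 - 10 = -10)
((g(-25) + 585*671) + (-310 - 48*(-523)))/(-5010639 + Z) = ((-10 + 585*671) + (-310 - 48*(-523)))/(-5010639 - 1885881) = ((-10 + 392535) + (-310 + 25104))/(-6896520) = (392525 + 24794)*(-1/6896520) = 417319*(-1/6896520) = -417319/6896520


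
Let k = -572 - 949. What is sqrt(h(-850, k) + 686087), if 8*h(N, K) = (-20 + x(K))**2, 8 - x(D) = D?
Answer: sqrt(15531554)/4 ≈ 985.25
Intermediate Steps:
k = -1521
x(D) = 8 - D
h(N, K) = (-12 - K)**2/8 (h(N, K) = (-20 + (8 - K))**2/8 = (-12 - K)**2/8)
sqrt(h(-850, k) + 686087) = sqrt((12 - 1521)**2/8 + 686087) = sqrt((1/8)*(-1509)**2 + 686087) = sqrt((1/8)*2277081 + 686087) = sqrt(2277081/8 + 686087) = sqrt(7765777/8) = sqrt(15531554)/4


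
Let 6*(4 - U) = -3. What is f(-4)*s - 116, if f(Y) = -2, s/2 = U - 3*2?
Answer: -110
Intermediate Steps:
U = 9/2 (U = 4 - 1/6*(-3) = 4 + 1/2 = 9/2 ≈ 4.5000)
s = -3 (s = 2*(9/2 - 3*2) = 2*(9/2 - 6) = 2*(-3/2) = -3)
f(-4)*s - 116 = -2*(-3) - 116 = 6 - 116 = -110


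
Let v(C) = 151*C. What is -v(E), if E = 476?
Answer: -71876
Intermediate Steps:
-v(E) = -151*476 = -1*71876 = -71876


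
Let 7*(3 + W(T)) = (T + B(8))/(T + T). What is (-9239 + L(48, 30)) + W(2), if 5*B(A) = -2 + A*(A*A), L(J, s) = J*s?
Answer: -54588/7 ≈ -7798.3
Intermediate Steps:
B(A) = -⅖ + A³/5 (B(A) = (-2 + A*(A*A))/5 = (-2 + A*A²)/5 = (-2 + A³)/5 = -⅖ + A³/5)
W(T) = -3 + (102 + T)/(14*T) (W(T) = -3 + ((T + (-⅖ + (⅕)*8³))/(T + T))/7 = -3 + ((T + (-⅖ + (⅕)*512))/((2*T)))/7 = -3 + ((T + (-⅖ + 512/5))*(1/(2*T)))/7 = -3 + ((T + 102)*(1/(2*T)))/7 = -3 + ((102 + T)*(1/(2*T)))/7 = -3 + ((102 + T)/(2*T))/7 = -3 + (102 + T)/(14*T))
(-9239 + L(48, 30)) + W(2) = (-9239 + 48*30) + (1/14)*(102 - 41*2)/2 = (-9239 + 1440) + (1/14)*(½)*(102 - 82) = -7799 + (1/14)*(½)*20 = -7799 + 5/7 = -54588/7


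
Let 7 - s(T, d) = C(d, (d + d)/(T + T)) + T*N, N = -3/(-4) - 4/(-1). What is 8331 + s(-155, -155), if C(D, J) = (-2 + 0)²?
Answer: 36281/4 ≈ 9070.3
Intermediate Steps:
C(D, J) = 4 (C(D, J) = (-2)² = 4)
N = 19/4 (N = -3*(-¼) - 4*(-1) = ¾ + 4 = 19/4 ≈ 4.7500)
s(T, d) = 3 - 19*T/4 (s(T, d) = 7 - (4 + T*(19/4)) = 7 - (4 + 19*T/4) = 7 + (-4 - 19*T/4) = 3 - 19*T/4)
8331 + s(-155, -155) = 8331 + (3 - 19/4*(-155)) = 8331 + (3 + 2945/4) = 8331 + 2957/4 = 36281/4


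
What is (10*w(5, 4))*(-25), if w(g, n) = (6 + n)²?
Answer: -25000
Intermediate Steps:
(10*w(5, 4))*(-25) = (10*(6 + 4)²)*(-25) = (10*10²)*(-25) = (10*100)*(-25) = 1000*(-25) = -25000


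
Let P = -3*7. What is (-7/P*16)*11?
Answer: 176/3 ≈ 58.667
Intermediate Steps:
P = -21
(-7/P*16)*11 = (-7/(-21)*16)*11 = (-7*(-1/21)*16)*11 = ((⅓)*16)*11 = (16/3)*11 = 176/3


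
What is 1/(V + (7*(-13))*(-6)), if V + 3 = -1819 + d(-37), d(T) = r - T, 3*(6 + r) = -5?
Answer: -3/3740 ≈ -0.00080214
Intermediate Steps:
r = -23/3 (r = -6 + (1/3)*(-5) = -6 - 5/3 = -23/3 ≈ -7.6667)
d(T) = -23/3 - T
V = -5378/3 (V = -3 + (-1819 + (-23/3 - 1*(-37))) = -3 + (-1819 + (-23/3 + 37)) = -3 + (-1819 + 88/3) = -3 - 5369/3 = -5378/3 ≈ -1792.7)
1/(V + (7*(-13))*(-6)) = 1/(-5378/3 + (7*(-13))*(-6)) = 1/(-5378/3 - 91*(-6)) = 1/(-5378/3 + 546) = 1/(-3740/3) = -3/3740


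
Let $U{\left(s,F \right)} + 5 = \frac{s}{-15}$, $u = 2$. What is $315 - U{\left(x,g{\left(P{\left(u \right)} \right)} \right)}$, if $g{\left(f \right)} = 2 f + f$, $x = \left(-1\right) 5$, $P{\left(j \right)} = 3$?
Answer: $\frac{959}{3} \approx 319.67$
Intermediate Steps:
$x = -5$
$g{\left(f \right)} = 3 f$
$U{\left(s,F \right)} = -5 - \frac{s}{15}$ ($U{\left(s,F \right)} = -5 + \frac{s}{-15} = -5 + s \left(- \frac{1}{15}\right) = -5 - \frac{s}{15}$)
$315 - U{\left(x,g{\left(P{\left(u \right)} \right)} \right)} = 315 - \left(-5 - - \frac{1}{3}\right) = 315 - \left(-5 + \frac{1}{3}\right) = 315 - - \frac{14}{3} = 315 + \frac{14}{3} = \frac{959}{3}$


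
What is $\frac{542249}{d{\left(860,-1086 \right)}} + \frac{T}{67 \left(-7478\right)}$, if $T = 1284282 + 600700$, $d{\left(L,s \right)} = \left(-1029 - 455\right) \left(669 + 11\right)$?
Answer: $- \frac{63936878921}{14870451680} \approx -4.2996$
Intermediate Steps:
$d{\left(L,s \right)} = -1009120$ ($d{\left(L,s \right)} = \left(-1484\right) 680 = -1009120$)
$T = 1884982$
$\frac{542249}{d{\left(860,-1086 \right)}} + \frac{T}{67 \left(-7478\right)} = \frac{542249}{-1009120} + \frac{1884982}{67 \left(-7478\right)} = 542249 \left(- \frac{1}{1009120}\right) + \frac{1884982}{-501026} = - \frac{31897}{59360} + 1884982 \left(- \frac{1}{501026}\right) = - \frac{31897}{59360} - \frac{942491}{250513} = - \frac{63936878921}{14870451680}$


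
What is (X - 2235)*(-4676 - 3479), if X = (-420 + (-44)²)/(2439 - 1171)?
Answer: 5774685980/317 ≈ 1.8217e+7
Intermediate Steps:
X = 379/317 (X = (-420 + 1936)/1268 = 1516*(1/1268) = 379/317 ≈ 1.1956)
(X - 2235)*(-4676 - 3479) = (379/317 - 2235)*(-4676 - 3479) = -708116/317*(-8155) = 5774685980/317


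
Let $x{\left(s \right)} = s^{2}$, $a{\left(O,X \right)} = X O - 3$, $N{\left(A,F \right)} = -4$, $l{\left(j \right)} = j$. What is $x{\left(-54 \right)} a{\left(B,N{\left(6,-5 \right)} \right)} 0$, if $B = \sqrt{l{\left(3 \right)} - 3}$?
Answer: $0$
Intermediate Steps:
$B = 0$ ($B = \sqrt{3 - 3} = \sqrt{0} = 0$)
$a{\left(O,X \right)} = -3 + O X$ ($a{\left(O,X \right)} = O X - 3 = -3 + O X$)
$x{\left(-54 \right)} a{\left(B,N{\left(6,-5 \right)} \right)} 0 = \left(-54\right)^{2} \left(-3 + 0 \left(-4\right)\right) 0 = 2916 \left(-3 + 0\right) 0 = 2916 \left(\left(-3\right) 0\right) = 2916 \cdot 0 = 0$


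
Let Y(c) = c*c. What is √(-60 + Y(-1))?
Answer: I*√59 ≈ 7.6811*I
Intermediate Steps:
Y(c) = c²
√(-60 + Y(-1)) = √(-60 + (-1)²) = √(-60 + 1) = √(-59) = I*√59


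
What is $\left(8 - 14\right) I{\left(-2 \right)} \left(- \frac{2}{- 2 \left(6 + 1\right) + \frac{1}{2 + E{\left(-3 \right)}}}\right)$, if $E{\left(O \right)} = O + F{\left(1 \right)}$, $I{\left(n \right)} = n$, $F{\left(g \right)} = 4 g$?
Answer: $\frac{72}{41} \approx 1.7561$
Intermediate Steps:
$E{\left(O \right)} = 4 + O$ ($E{\left(O \right)} = O + 4 \cdot 1 = O + 4 = 4 + O$)
$\left(8 - 14\right) I{\left(-2 \right)} \left(- \frac{2}{- 2 \left(6 + 1\right) + \frac{1}{2 + E{\left(-3 \right)}}}\right) = \left(8 - 14\right) \left(-2\right) \left(- \frac{2}{- 2 \left(6 + 1\right) + \frac{1}{2 + \left(4 - 3\right)}}\right) = \left(8 - 14\right) \left(-2\right) \left(- \frac{2}{\left(-2\right) 7 + \frac{1}{2 + 1}}\right) = \left(-6\right) \left(-2\right) \left(- \frac{2}{-14 + \frac{1}{3}}\right) = 12 \left(- \frac{2}{-14 + \frac{1}{3}}\right) = 12 \left(- \frac{2}{- \frac{41}{3}}\right) = 12 \left(\left(-2\right) \left(- \frac{3}{41}\right)\right) = 12 \cdot \frac{6}{41} = \frac{72}{41}$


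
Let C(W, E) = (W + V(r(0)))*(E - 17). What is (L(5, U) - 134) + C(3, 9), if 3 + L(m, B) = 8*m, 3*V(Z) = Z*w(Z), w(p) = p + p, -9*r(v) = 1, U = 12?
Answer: -29419/243 ≈ -121.07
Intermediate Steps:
r(v) = -⅑ (r(v) = -⅑*1 = -⅑)
w(p) = 2*p
V(Z) = 2*Z²/3 (V(Z) = (Z*(2*Z))/3 = (2*Z²)/3 = 2*Z²/3)
L(m, B) = -3 + 8*m
C(W, E) = (-17 + E)*(2/243 + W) (C(W, E) = (W + 2*(-⅑)²/3)*(E - 17) = (W + (⅔)*(1/81))*(-17 + E) = (W + 2/243)*(-17 + E) = (2/243 + W)*(-17 + E) = (-17 + E)*(2/243 + W))
(L(5, U) - 134) + C(3, 9) = ((-3 + 8*5) - 134) + (-34/243 - 17*3 + (2/243)*9 + 9*3) = ((-3 + 40) - 134) + (-34/243 - 51 + 2/27 + 27) = (37 - 134) - 5848/243 = -97 - 5848/243 = -29419/243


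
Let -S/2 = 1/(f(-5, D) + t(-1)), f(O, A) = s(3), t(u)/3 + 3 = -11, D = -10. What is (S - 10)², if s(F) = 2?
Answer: 39601/400 ≈ 99.002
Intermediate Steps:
t(u) = -42 (t(u) = -9 + 3*(-11) = -9 - 33 = -42)
f(O, A) = 2
S = 1/20 (S = -2/(2 - 42) = -2/(-40) = -2*(-1/40) = 1/20 ≈ 0.050000)
(S - 10)² = (1/20 - 10)² = (-199/20)² = 39601/400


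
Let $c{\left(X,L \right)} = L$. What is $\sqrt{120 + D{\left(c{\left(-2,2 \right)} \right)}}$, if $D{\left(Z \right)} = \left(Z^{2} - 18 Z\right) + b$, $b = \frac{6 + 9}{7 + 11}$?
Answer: $\frac{\sqrt{3198}}{6} \approx 9.4251$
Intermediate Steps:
$b = \frac{5}{6}$ ($b = \frac{15}{18} = 15 \cdot \frac{1}{18} = \frac{5}{6} \approx 0.83333$)
$D{\left(Z \right)} = \frac{5}{6} + Z^{2} - 18 Z$ ($D{\left(Z \right)} = \left(Z^{2} - 18 Z\right) + \frac{5}{6} = \frac{5}{6} + Z^{2} - 18 Z$)
$\sqrt{120 + D{\left(c{\left(-2,2 \right)} \right)}} = \sqrt{120 + \left(\frac{5}{6} + 2^{2} - 36\right)} = \sqrt{120 + \left(\frac{5}{6} + 4 - 36\right)} = \sqrt{120 - \frac{187}{6}} = \sqrt{\frac{533}{6}} = \frac{\sqrt{3198}}{6}$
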